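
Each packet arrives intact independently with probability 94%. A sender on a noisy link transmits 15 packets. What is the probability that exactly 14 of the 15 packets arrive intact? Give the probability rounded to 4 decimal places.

X ~ Binomial(n=15, p=0.94).
P(X=14) = C(15,14) · p^14 · (1−p)^1
= 15 · 0.42052 · 0.06 = 0.378471

0.3785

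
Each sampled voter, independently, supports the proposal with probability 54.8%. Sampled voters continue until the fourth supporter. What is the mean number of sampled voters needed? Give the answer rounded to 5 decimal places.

Y = total sampled voters until the fourth success; negative binomial with r=4, p=0.548.
E[Y] = r / p = 4 / 0.548 = 7.2992701

7.29927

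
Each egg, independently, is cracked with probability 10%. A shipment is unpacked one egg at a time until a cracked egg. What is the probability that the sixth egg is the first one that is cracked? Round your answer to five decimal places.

0.05905

Geometric (trials to first success), p = 0.10.
P(Y = 6) = (1−p)^5 · p = 0.59049 · 0.10 = 0.0590490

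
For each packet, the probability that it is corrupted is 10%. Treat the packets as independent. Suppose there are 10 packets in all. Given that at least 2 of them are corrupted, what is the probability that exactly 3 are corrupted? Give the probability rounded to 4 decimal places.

X ~ Binomial(10, 0.10). Want P(X=3 | X≥2) = P(X=3) / P(X≥2).
P(X=3) = C(10,3)·0.10^3·0.90^7 = 0.057396
P(X≥2) = 1 − 0.348678 − 0.387420 = 0.263901
Ratio = 0.057396 / 0.263901 = 0.217489

0.2175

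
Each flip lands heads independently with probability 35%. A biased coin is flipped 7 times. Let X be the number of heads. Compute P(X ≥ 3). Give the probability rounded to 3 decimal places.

X ~ Binomial(7, 0.35); P(X ≥ 3) = Σ C(7,k) p^k (1−p)^(7−k) over k:
  k=3: C(7,3)·0.35^3·0.65^4 = 0.26787
  k=4: C(7,4)·0.35^4·0.65^3 = 0.14424
  k=5: C(7,5)·0.35^5·0.65^2 = 0.04660
  k=6: C(7,6)·0.35^6·0.65^1 = 0.00836
  k=7: C(7,7)·0.35^7·0.65^0 = 0.00064
Total = 0.46772

0.468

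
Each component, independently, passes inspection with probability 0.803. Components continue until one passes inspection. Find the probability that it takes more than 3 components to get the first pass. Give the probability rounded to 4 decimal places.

Y = number of components to the first success; geometric, p = 0.803.
P(Y > 3) = P(first 3 all fail) = (1−p)^3 = 0.007645

0.0076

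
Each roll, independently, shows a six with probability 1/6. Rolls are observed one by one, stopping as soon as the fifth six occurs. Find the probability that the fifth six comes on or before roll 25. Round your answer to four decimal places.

0.4063

Finishing within 25 rolls ⇔ at least 5 successes in the first 25. With X ~ Binomial(25, 0.166667), P(Y ≤ 25) = 1 − P(X ≤ 4).
  k=0: C(25,0)·0.166667^0·0.833333^25 = 0.010483
  k=1: C(25,1)·0.166667^1·0.833333^24 = 0.052413
  k=2: C(25,2)·0.166667^2·0.833333^23 = 0.125791
  k=3: C(25,3)·0.166667^3·0.833333^22 = 0.192880
  k=4: C(25,4)·0.166667^4·0.833333^21 = 0.212168
1 − 0.593734 = 0.406266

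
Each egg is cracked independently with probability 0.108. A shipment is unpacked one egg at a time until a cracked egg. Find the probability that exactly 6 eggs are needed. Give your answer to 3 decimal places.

Geometric (trials to first success), p = 0.108.
P(Y = 6) = (1−p)^5 · p = 0.56471 · 0.108 = 0.06099

0.061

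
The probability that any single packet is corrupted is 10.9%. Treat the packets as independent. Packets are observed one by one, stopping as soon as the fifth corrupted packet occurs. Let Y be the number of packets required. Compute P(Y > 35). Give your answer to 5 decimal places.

Needing more than 35 packets ⇔ fewer than 5 successes in the first 35. With X ~ Binomial(35, 0.109), P(Y > 35) = P(X ≤ 4).
  k=0: C(35,0)·0.109^0·0.891^35 = 0.0176084
  k=1: C(35,1)·0.109^1·0.891^34 = 0.0753939
  k=2: C(35,2)·0.109^2·0.891^33 = 0.1567957
  k=3: C(35,3)·0.109^3·0.891^32 = 0.2109967
  k=4: C(35,4)·0.109^4·0.891^31 = 0.2064973
P(X ≤ 4) = 0.6672921

0.66729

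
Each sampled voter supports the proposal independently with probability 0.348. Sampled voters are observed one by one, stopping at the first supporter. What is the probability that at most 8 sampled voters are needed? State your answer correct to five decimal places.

Y = number of sampled voters to the first success; geometric, p = 0.348.
P(Y ≤ 8) = 1 − (1−p)^8 = 1 − 0.0326573 = 0.9673427

0.96734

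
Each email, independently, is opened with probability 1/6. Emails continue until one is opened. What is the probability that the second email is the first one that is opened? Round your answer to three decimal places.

Geometric (trials to first success), p = 0.166667.
P(Y = 2) = (1−p)^1 · p = 0.83333 · 0.166667 = 0.13889

0.139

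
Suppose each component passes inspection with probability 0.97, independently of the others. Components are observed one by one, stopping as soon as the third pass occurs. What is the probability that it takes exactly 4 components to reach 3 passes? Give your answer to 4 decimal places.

0.0821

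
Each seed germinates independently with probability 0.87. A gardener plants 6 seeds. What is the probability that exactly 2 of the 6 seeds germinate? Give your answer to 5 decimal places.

X ~ Binomial(n=6, p=0.87).
P(X=2) = C(6,2) · p^2 · (1−p)^4
= 15 · 0.7569 · 0.00028561 = 0.0032427

0.00324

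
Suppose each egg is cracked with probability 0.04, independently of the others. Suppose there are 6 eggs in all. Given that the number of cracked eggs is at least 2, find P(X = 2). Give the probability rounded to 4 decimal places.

X ~ Binomial(6, 0.04). Want P(X=2 | X≥2) = P(X=2) / P(X≥2).
P(X=2) = C(6,2)·0.04^2·0.96^4 = 0.020384
P(X≥2) = 1 − 0.782758 − 0.195689 = 0.021553
Ratio = 0.020384 / 0.021553 = 0.945787

0.9458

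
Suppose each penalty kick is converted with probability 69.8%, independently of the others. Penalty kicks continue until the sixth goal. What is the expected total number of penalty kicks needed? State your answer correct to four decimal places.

Y = total penalty kicks until the sixth success; negative binomial with r=6, p=0.698.
E[Y] = r / p = 6 / 0.698 = 8.595989

8.5960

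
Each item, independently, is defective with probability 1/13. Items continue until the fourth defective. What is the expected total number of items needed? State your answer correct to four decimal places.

Y = total items until the fourth success; negative binomial with r=4, p=0.076923.
E[Y] = r / p = 4 / 0.076923 = 52.000000

52.0000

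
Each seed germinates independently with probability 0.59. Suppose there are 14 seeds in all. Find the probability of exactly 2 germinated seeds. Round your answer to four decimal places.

0.0007

X ~ Binomial(n=14, p=0.59).
P(X=2) = C(14,2) · p^2 · (1−p)^12
= 91 · 0.3481 · 2.2563e-05 = 0.000715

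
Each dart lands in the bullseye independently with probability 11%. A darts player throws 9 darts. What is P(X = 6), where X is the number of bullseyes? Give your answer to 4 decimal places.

0.0001

X ~ Binomial(n=9, p=0.11).
P(X=6) = C(9,6) · p^6 · (1−p)^3
= 84 · 1.7716e-06 · 0.70497 = 0.000105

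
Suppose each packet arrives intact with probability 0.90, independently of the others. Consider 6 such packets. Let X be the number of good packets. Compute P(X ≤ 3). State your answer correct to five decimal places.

0.01585

X ~ Binomial(6, 0.90); P(X ≤ 3) = Σ C(6,k) p^k (1−p)^(6−k) over k:
  k=0: C(6,0)·0.90^0·0.10^6 = 0.0000010
  k=1: C(6,1)·0.90^1·0.10^5 = 0.0000540
  k=2: C(6,2)·0.90^2·0.10^4 = 0.0012150
  k=3: C(6,3)·0.90^3·0.10^3 = 0.0145800
Total = 0.0158500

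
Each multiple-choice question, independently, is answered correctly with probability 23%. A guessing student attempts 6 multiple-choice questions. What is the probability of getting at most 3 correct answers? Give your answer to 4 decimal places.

X ~ Binomial(6, 0.23); P(X ≤ 3) = Σ C(6,k) p^k (1−p)^(6−k) over k:
  k=0: C(6,0)·0.23^0·0.77^6 = 0.208422
  k=1: C(6,1)·0.23^1·0.77^5 = 0.373536
  k=2: C(6,2)·0.23^2·0.77^4 = 0.278939
  k=3: C(6,3)·0.23^3·0.77^3 = 0.111093
Total = 0.971991

0.9720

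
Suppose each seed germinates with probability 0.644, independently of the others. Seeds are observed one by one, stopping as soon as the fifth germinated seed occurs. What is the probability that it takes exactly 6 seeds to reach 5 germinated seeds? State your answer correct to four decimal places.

0.1972

Y = trial on which the fifth success occurs; negative binomial, r=5, p=0.644.
P(Y=6) = C(5,4) · p^5 · (1−p)^1
= 5 · 0.11077 · 0.356 = 0.197174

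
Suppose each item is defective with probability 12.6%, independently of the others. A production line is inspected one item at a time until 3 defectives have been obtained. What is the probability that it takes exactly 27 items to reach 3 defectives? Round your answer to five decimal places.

0.02566

Y = trial on which the third success occurs; negative binomial, r=3, p=0.126.
P(Y=27) = C(26,2) · p^3 · (1−p)^24
= 325 · 0.0020004 · 0.039471 = 0.0256608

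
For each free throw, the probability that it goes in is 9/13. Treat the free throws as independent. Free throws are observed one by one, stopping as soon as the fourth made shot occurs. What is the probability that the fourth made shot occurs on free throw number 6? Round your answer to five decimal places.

0.21749

Y = trial on which the fourth success occurs; negative binomial, r=4, p=0.692308.
P(Y=6) = C(5,3) · p^4 · (1−p)^2
= 10 · 0.22972 · 0.094675 = 0.2174853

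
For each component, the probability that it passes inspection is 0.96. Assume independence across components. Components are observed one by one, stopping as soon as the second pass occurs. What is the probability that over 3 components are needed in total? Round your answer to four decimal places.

Needing more than 3 components ⇔ fewer than 2 successes in the first 3. With X ~ Binomial(3, 0.96), P(Y > 3) = P(X ≤ 1).
  k=0: C(3,0)·0.96^0·0.04^3 = 0.000064
  k=1: C(3,1)·0.96^1·0.04^2 = 0.004608
P(X ≤ 1) = 0.004672

0.0047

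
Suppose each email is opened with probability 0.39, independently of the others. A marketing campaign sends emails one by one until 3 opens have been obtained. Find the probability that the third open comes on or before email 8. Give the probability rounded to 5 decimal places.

Finishing within 8 emails ⇔ at least 3 successes in the first 8. With X ~ Binomial(8, 0.39), P(Y ≤ 8) = 1 − P(X ≤ 2).
  k=0: C(8,0)·0.39^0·0.61^8 = 0.0191707
  k=1: C(8,1)·0.39^1·0.61^7 = 0.0980536
  k=2: C(8,2)·0.39^2·0.61^6 = 0.2194150
1 − 0.3366393 = 0.6633607

0.66336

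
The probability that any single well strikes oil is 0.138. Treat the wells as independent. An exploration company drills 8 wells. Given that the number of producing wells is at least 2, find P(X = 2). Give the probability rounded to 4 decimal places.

0.7178

X ~ Binomial(8, 0.138). Want P(X=2 | X≥2) = P(X=2) / P(X≥2).
P(X=2) = C(8,2)·0.138^2·0.862^6 = 0.218756
P(X≥2) = 1 − 0.304830 − 0.390409 = 0.304761
Ratio = 0.218756 / 0.304761 = 0.717796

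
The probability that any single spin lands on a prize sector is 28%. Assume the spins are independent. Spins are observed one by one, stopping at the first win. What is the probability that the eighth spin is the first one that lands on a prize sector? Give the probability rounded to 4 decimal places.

0.0281

Geometric (trials to first success), p = 0.28.
P(Y = 8) = (1−p)^7 · p = 0.10031 · 0.28 = 0.028086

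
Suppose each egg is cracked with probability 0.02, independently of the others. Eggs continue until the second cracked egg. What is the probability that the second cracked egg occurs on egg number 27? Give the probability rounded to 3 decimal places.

0.006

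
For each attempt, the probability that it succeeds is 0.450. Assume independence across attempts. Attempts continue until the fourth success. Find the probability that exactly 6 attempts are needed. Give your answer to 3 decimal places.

Y = trial on which the fourth success occurs; negative binomial, r=4, p=0.45.
P(Y=6) = C(5,3) · p^4 · (1−p)^2
= 10 · 0.041006 · 0.3025 = 0.12404

0.124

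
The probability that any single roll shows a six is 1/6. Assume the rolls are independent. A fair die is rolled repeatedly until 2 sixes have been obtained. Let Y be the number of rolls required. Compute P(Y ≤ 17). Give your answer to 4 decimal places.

0.8017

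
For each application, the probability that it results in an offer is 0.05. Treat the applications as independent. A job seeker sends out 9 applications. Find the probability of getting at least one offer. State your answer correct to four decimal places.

P(at least one) = 1 − P(none) = 1 − (1 − 0.05)^9
= 1 − 0.630249 = 0.369751

0.3698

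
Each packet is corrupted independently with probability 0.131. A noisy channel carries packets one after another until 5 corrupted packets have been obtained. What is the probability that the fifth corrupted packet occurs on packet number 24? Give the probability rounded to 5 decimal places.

Y = trial on which the fifth success occurs; negative binomial, r=5, p=0.131.
P(Y=24) = C(23,4) · p^5 · (1−p)^19
= 8855 · 3.8579e-05 · 0.069403 = 0.0237094

0.02371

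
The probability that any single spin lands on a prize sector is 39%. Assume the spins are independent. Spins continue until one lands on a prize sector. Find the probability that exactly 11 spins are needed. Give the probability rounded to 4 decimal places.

0.0028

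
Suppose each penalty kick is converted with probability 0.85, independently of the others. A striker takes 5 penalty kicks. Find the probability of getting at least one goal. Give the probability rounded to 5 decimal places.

P(at least one) = 1 − P(none) = 1 − (1 − 0.85)^5
= 1 − 0.0000759 = 0.9999241

0.99992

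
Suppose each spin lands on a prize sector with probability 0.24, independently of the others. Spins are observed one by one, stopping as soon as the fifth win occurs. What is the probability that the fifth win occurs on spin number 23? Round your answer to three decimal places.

Y = trial on which the fifth success occurs; negative binomial, r=5, p=0.24.
P(Y=23) = C(22,4) · p^5 · (1−p)^18
= 7315 · 0.00079626 · 0.0071556 = 0.04168

0.042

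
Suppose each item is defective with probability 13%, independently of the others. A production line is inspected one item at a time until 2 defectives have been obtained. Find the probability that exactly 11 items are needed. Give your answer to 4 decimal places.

Y = trial on which the second success occurs; negative binomial, r=2, p=0.13.
P(Y=11) = C(10,1) · p^2 · (1−p)^9
= 10 · 0.0169 · 0.28554 = 0.048257

0.0483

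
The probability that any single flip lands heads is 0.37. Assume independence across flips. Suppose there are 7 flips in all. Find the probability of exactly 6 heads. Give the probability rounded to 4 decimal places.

X ~ Binomial(n=7, p=0.37).
P(X=6) = C(7,6) · p^6 · (1−p)^1
= 7 · 0.0025657 · 0.63 = 0.011315

0.0113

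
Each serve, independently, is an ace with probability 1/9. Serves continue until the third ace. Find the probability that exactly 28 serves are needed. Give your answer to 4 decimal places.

Y = trial on which the third success occurs; negative binomial, r=3, p=0.111111.
P(Y=28) = C(27,2) · p^3 · (1−p)^25
= 351 · 0.0013717 · 0.052624 = 0.025338

0.0253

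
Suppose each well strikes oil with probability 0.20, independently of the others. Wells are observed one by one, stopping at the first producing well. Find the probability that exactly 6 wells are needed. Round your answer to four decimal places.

0.0655

Geometric (trials to first success), p = 0.20.
P(Y = 6) = (1−p)^5 · p = 0.32768 · 0.20 = 0.065536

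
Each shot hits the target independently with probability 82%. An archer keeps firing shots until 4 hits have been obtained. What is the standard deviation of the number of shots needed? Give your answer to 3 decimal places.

1.035

Y = total shots until the fourth success; negative binomial with r=4, p=0.82.
SD(Y) = √[r(1−p)/p²] = √(1.07079) = 1.03479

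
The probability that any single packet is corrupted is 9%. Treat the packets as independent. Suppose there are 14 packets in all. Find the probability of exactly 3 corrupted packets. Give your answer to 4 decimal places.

X ~ Binomial(n=14, p=0.09).
P(X=3) = C(14,3) · p^3 · (1−p)^11
= 364 · 0.000729 · 0.35437 = 0.094034

0.0940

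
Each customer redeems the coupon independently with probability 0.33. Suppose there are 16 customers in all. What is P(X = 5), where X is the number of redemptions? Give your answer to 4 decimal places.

0.2088

X ~ Binomial(n=16, p=0.33).
P(X=5) = C(16,5) · p^5 · (1−p)^11
= 4368 · 0.0039135 · 0.012213 = 0.208773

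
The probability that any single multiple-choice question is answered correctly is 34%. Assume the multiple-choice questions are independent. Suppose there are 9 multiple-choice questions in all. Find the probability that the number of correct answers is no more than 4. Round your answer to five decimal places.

X ~ Binomial(9, 0.34); P(X ≤ 4) = Σ C(9,k) p^k (1−p)^(9−k) over k:
  k=0: C(9,0)·0.34^0·0.66^9 = 0.0237627
  k=1: C(9,1)·0.34^1·0.66^8 = 0.1101724
  k=2: C(9,2)·0.34^2·0.66^7 = 0.2270220
  k=3: C(9,3)·0.34^3·0.66^6 = 0.2728850
  k=4: C(9,4)·0.34^4·0.66^5 = 0.2108657
Total = 0.8447077

0.84471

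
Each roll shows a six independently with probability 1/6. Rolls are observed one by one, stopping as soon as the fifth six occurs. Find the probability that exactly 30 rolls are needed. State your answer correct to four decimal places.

Y = trial on which the fifth success occurs; negative binomial, r=5, p=0.166667.
P(Y=30) = C(29,4) · p^5 · (1−p)^25
= 23751 · 0.0001286 · 0.010483 = 0.032018

0.0320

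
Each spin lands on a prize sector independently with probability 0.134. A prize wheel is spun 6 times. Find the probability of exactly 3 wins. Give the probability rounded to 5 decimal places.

X ~ Binomial(n=6, p=0.134).
P(X=3) = C(6,3) · p^3 · (1−p)^3
= 20 · 0.0024061 · 0.64946 = 0.0312535

0.03125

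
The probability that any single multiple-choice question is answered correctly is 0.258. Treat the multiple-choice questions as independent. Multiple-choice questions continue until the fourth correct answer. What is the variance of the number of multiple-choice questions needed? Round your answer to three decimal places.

44.589

Y = total multiple-choice questions until the fourth success; negative binomial with r=4, p=0.258.
Var(Y) = r(1−p)/p² = 4·0.742 / 0.258² = 44.58867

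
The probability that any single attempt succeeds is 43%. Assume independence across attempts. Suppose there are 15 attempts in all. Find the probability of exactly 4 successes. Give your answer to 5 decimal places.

X ~ Binomial(n=15, p=0.43).
P(X=4) = C(15,4) · p^4 · (1−p)^11
= 1365 · 0.034188 · 0.0020636 = 0.0963008

0.09630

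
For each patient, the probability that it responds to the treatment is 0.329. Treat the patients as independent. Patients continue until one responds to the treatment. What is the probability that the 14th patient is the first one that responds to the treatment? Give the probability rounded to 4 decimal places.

Geometric (trials to first success), p = 0.329.
P(Y = 14) = (1−p)^13 · p = 0.0055898 · 0.329 = 0.001839

0.0018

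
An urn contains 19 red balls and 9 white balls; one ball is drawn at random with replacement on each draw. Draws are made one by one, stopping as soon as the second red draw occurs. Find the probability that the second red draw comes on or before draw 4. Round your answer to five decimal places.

0.89919

Finishing within 4 draws ⇔ at least 2 successes in the first 4. With X ~ Binomial(4, 0.678571), P(Y ≤ 4) = 1 − P(X ≤ 1).
  k=0: C(4,0)·0.678571^0·0.321429^4 = 0.0106743
  k=1: C(4,1)·0.678571^1·0.321429^3 = 0.0901382
1 − 0.1008125 = 0.8991875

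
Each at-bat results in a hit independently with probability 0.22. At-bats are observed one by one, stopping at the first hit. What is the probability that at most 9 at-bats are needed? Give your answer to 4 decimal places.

Y = number of at-bats to the first success; geometric, p = 0.22.
P(Y ≤ 9) = 1 − (1−p)^9 = 1 − 0.106869 = 0.893131

0.8931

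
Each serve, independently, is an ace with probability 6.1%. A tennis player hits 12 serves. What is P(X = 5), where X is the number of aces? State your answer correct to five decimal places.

X ~ Binomial(n=12, p=0.061).
P(X=5) = C(12,5) · p^5 · (1−p)^7
= 792 · 8.446e-07 · 0.64366 = 0.0004306

0.00043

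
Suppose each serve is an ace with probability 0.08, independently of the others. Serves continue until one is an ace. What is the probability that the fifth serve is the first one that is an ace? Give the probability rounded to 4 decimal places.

0.0573

Geometric (trials to first success), p = 0.08.
P(Y = 5) = (1−p)^4 · p = 0.71639 · 0.08 = 0.057311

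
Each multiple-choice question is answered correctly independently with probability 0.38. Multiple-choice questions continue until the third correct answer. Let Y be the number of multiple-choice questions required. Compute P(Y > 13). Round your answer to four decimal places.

Needing more than 13 multiple-choice questions ⇔ fewer than 3 successes in the first 13. With X ~ Binomial(13, 0.38), P(Y > 13) = P(X ≤ 2).
  k=0: C(13,0)·0.38^0·0.62^13 = 0.002000
  k=1: C(13,1)·0.38^1·0.62^12 = 0.015938
  k=2: C(13,2)·0.38^2·0.62^11 = 0.058610
P(X ≤ 2) = 0.076548

0.0765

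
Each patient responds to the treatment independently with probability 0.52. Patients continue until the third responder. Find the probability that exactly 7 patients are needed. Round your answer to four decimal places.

0.1120

Y = trial on which the third success occurs; negative binomial, r=3, p=0.52.
P(Y=7) = C(6,2) · p^3 · (1−p)^4
= 15 · 0.14061 · 0.053084 = 0.111961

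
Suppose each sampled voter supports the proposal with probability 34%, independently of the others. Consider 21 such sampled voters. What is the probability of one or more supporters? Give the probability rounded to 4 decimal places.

P(at least one) = 1 − P(none) = 1 − (1 − 0.34)^21
= 1 − 0.000162 = 0.999838

0.9998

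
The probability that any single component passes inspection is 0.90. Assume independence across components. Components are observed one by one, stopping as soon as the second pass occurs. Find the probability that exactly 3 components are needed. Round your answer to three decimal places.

Y = trial on which the second success occurs; negative binomial, r=2, p=0.90.
P(Y=3) = C(2,1) · p^2 · (1−p)^1
= 2 · 0.81 · 0.1 = 0.16200

0.162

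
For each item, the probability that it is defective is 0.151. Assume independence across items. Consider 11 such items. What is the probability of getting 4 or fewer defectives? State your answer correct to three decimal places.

X ~ Binomial(11, 0.151); P(X ≤ 4) = Σ C(11,k) p^k (1−p)^(11−k) over k:
  k=0: C(11,0)·0.151^0·0.849^11 = 0.16519
  k=1: C(11,1)·0.151^1·0.849^10 = 0.32318
  k=2: C(11,2)·0.151^2·0.849^9 = 0.28740
  k=3: C(11,3)·0.151^3·0.849^8 = 0.15335
  k=4: C(11,4)·0.151^4·0.849^7 = 0.05455
Total = 0.98367

0.984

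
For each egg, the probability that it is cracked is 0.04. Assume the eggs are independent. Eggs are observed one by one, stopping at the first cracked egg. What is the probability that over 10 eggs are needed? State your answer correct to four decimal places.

0.6648

Y = number of eggs to the first success; geometric, p = 0.04.
P(Y > 10) = P(first 10 all fail) = (1−p)^10 = 0.664833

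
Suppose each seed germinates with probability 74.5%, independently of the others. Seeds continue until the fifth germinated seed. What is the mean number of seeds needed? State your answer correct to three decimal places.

Y = total seeds until the fifth success; negative binomial with r=5, p=0.745.
E[Y] = r / p = 5 / 0.745 = 6.71141

6.711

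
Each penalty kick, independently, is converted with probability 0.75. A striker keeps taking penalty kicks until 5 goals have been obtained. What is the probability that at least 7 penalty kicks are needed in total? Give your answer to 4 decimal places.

Needing more than 6 penalty kicks ⇔ fewer than 5 successes in the first 6. With X ~ Binomial(6, 0.75), P(Y > 6) = P(X ≤ 4).
  k=0: C(6,0)·0.75^0·0.25^6 = 0.000244
  k=1: C(6,1)·0.75^1·0.25^5 = 0.004395
  k=2: C(6,2)·0.75^2·0.25^4 = 0.032959
  k=3: C(6,3)·0.75^3·0.25^3 = 0.131836
  k=4: C(6,4)·0.75^4·0.25^2 = 0.296631
P(X ≤ 4) = 0.466064

0.4661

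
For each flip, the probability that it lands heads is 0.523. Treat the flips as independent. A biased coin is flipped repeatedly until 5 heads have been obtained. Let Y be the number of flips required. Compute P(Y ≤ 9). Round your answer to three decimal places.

Finishing within 9 flips ⇔ at least 5 successes in the first 9. With X ~ Binomial(9, 0.523), P(Y ≤ 9) = 1 − P(X ≤ 4).
  k=0: C(9,0)·0.523^0·0.477^9 = 0.00128
  k=1: C(9,1)·0.523^1·0.477^8 = 0.01262
  k=2: C(9,2)·0.523^2·0.477^7 = 0.05533
  k=3: C(9,3)·0.523^3·0.477^6 = 0.14155
  k=4: C(9,4)·0.523^4·0.477^5 = 0.23279
1 − 0.44356 = 0.55644

0.556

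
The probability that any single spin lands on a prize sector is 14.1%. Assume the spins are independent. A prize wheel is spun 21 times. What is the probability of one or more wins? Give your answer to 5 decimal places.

P(at least one) = 1 − P(none) = 1 − (1 − 0.141)^21
= 1 − 0.0411014 = 0.9588986

0.95890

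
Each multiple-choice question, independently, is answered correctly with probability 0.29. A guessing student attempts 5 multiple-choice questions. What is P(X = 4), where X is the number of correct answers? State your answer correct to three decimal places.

X ~ Binomial(n=5, p=0.29).
P(X=4) = C(5,4) · p^4 · (1−p)^1
= 5 · 0.0070728 · 0.71 = 0.02511

0.025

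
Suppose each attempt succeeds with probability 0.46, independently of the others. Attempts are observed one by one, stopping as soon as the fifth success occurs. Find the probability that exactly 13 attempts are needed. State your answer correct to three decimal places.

Y = trial on which the fifth success occurs; negative binomial, r=5, p=0.46.
P(Y=13) = C(12,4) · p^5 · (1−p)^8
= 495 · 0.020596 · 0.0072302 = 0.07371

0.074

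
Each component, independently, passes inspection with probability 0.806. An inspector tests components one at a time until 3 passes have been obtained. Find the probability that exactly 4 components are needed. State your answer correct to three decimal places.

0.305

Y = trial on which the third success occurs; negative binomial, r=3, p=0.806.
P(Y=4) = C(3,2) · p^3 · (1−p)^1
= 3 · 0.52361 · 0.194 = 0.30474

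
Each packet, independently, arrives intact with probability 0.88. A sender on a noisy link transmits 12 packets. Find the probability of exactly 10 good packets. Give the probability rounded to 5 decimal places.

X ~ Binomial(n=12, p=0.88).
P(X=10) = C(12,10) · p^10 · (1−p)^2
= 66 · 0.2785 · 0.0144 = 0.2646873

0.26469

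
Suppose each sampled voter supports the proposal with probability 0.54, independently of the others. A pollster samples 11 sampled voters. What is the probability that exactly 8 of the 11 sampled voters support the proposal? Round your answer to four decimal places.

X ~ Binomial(n=11, p=0.54).
P(X=8) = C(11,8) · p^8 · (1−p)^3
= 165 · 0.0072302 · 0.097336 = 0.116120

0.1161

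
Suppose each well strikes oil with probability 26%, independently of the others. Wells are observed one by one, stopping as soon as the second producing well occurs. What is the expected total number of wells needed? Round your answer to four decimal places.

Y = total wells until the second success; negative binomial with r=2, p=0.26.
E[Y] = r / p = 2 / 0.26 = 7.692308

7.6923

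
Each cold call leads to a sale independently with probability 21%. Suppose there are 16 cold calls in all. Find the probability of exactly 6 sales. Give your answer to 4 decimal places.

X ~ Binomial(n=16, p=0.21).
P(X=6) = C(16,6) · p^6 · (1−p)^10
= 8008 · 8.5766e-05 · 0.094683 = 0.065030

0.0650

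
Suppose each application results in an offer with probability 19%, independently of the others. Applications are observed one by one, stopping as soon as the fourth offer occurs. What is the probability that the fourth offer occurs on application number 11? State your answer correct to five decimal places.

Y = trial on which the fourth success occurs; negative binomial, r=4, p=0.19.
P(Y=11) = C(10,3) · p^4 · (1−p)^7
= 120 · 0.0013032 · 0.22877 = 0.0357759

0.03578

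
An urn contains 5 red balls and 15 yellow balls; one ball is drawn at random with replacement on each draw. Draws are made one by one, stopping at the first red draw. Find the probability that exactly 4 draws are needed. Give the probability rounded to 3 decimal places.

Geometric (trials to first success), p = 0.25.
P(Y = 4) = (1−p)^3 · p = 0.42188 · 0.25 = 0.10547

0.105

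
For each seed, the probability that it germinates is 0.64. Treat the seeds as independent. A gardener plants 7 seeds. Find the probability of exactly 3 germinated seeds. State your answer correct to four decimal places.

X ~ Binomial(n=7, p=0.64).
P(X=3) = C(7,3) · p^3 · (1−p)^4
= 35 · 0.26214 · 0.016796 = 0.154105

0.1541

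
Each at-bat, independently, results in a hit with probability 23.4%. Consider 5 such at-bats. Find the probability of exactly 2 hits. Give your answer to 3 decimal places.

0.246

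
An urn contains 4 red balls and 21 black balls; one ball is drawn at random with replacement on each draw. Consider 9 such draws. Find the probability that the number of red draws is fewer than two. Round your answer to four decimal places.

X ~ Binomial(9, 0.16); P(X ≤ 1) = Σ C(9,k) p^k (1−p)^(9−k) over k:
  k=0: C(9,0)·0.16^0·0.84^9 = 0.208216
  k=1: C(9,1)·0.16^1·0.84^8 = 0.356941
Total = 0.565157

0.5652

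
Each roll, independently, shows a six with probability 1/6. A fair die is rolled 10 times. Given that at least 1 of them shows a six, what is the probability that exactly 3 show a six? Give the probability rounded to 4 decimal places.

X ~ Binomial(10, 0.166667). Want P(X=3 | X≥1) = P(X=3) / P(X≥1).
P(X=3) = C(10,3)·0.166667^3·0.833333^7 = 0.155045
P(X≥1) = 1 − 0.161506 = 0.838494
Ratio = 0.155045 / 0.838494 = 0.184909

0.1849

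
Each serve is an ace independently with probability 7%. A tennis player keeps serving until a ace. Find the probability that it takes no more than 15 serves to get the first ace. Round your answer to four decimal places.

0.6633

Y = number of serves to the first success; geometric, p = 0.07.
P(Y ≤ 15) = 1 − (1−p)^15 = 1 − 0.336701 = 0.663299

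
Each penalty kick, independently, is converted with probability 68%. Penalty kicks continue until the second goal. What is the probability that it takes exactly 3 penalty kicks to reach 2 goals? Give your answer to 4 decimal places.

Y = trial on which the second success occurs; negative binomial, r=2, p=0.68.
P(Y=3) = C(2,1) · p^2 · (1−p)^1
= 2 · 0.4624 · 0.32 = 0.295936

0.2959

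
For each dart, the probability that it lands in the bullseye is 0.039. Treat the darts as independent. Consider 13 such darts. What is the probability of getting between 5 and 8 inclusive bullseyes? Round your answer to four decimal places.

X ~ Binomial(13, 0.039); P(5 ≤ X ≤ 8) = Σ C(13,k) p^k (1−p)^(13−k) over k:
  k=5: C(13,5)·0.039^5·0.961^8 = 0.000084
  k=6: C(13,6)·0.039^6·0.961^7 = 0.000005
  k=7: C(13,7)·0.039^7·0.961^6 = 0.000000
  k=8: C(13,8)·0.039^8·0.961^5 = 0.000000
Total = 0.000089

0.0001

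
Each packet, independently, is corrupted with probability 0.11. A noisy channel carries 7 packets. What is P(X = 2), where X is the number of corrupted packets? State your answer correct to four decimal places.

0.1419

X ~ Binomial(n=7, p=0.11).
P(X=2) = C(7,2) · p^2 · (1−p)^5
= 21 · 0.0121 · 0.55841 = 0.141891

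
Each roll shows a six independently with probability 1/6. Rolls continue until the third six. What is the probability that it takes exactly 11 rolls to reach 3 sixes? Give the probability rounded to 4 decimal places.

0.0485

Y = trial on which the third success occurs; negative binomial, r=3, p=0.166667.
P(Y=11) = C(10,2) · p^3 · (1−p)^8
= 45 · 0.0046296 · 0.23257 = 0.048452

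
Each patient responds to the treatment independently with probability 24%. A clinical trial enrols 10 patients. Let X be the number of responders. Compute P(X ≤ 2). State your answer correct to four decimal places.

0.5558

X ~ Binomial(10, 0.24); P(X ≤ 2) = Σ C(10,k) p^k (1−p)^(10−k) over k:
  k=0: C(10,0)·0.24^0·0.76^10 = 0.064289
  k=1: C(10,1)·0.24^1·0.76^9 = 0.203018
  k=2: C(10,2)·0.24^2·0.76^8 = 0.288499
Total = 0.555805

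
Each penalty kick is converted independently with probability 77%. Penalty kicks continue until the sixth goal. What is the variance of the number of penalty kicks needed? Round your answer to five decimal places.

Y = total penalty kicks until the sixth success; negative binomial with r=6, p=0.77.
Var(Y) = r(1−p)/p² = 6·0.23 / 0.77² = 2.3275426

2.32754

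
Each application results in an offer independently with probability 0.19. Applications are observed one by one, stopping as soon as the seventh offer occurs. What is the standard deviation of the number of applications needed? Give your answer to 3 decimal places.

12.533

Y = total applications until the seventh success; negative binomial with r=7, p=0.19.
SD(Y) = √[r(1−p)/p²] = √(157.06371) = 12.53251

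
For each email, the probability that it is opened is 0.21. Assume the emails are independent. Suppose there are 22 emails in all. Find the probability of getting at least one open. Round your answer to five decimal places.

P(at least one) = 1 − P(none) = 1 − (1 − 0.21)^22
= 1 − 0.0055949 = 0.9944051

0.99441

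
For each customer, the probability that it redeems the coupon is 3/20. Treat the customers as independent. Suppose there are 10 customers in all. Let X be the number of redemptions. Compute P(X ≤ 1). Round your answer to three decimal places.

0.544

X ~ Binomial(10, 0.15); P(X ≤ 1) = Σ C(10,k) p^k (1−p)^(10−k) over k:
  k=0: C(10,0)·0.15^0·0.85^10 = 0.19687
  k=1: C(10,1)·0.15^1·0.85^9 = 0.34743
Total = 0.54430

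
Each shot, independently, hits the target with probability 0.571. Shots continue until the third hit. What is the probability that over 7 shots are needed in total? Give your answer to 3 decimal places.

0.127

Needing more than 7 shots ⇔ fewer than 3 successes in the first 7. With X ~ Binomial(7, 0.571), P(Y > 7) = P(X ≤ 2).
  k=0: C(7,0)·0.571^0·0.429^7 = 0.00267
  k=1: C(7,1)·0.571^1·0.429^6 = 0.02492
  k=2: C(7,2)·0.571^2·0.429^5 = 0.09949
P(X ≤ 2) = 0.12708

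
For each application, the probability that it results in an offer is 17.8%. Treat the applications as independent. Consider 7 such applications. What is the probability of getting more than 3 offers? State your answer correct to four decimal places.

0.0222

X ~ Binomial(7, 0.178); P(X ≥ 4) = Σ C(7,k) p^k (1−p)^(7−k) over k:
  k=4: C(7,4)·0.178^4·0.822^3 = 0.019515
  k=5: C(7,5)·0.178^5·0.822^2 = 0.002535
  k=6: C(7,6)·0.178^6·0.822^1 = 0.000183
  k=7: C(7,7)·0.178^7·0.822^0 = 0.000006
Total = 0.022239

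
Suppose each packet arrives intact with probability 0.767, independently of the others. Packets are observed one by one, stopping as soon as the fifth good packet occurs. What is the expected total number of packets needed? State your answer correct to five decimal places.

6.51890

Y = total packets until the fifth success; negative binomial with r=5, p=0.767.
E[Y] = r / p = 5 / 0.767 = 6.5189048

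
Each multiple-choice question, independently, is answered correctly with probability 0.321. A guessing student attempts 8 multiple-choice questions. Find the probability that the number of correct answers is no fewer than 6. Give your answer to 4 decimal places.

X ~ Binomial(8, 0.321); P(X ≥ 6) = Σ C(8,k) p^k (1−p)^(8−k) over k:
  k=6: C(8,6)·0.321^6·0.679^2 = 0.014123
  k=7: C(8,7)·0.321^7·0.679^1 = 0.001908
  k=8: C(8,8)·0.321^8·0.679^0 = 0.000113
Total = 0.016143

0.0161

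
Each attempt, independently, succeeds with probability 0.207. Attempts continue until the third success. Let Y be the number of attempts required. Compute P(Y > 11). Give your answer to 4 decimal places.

Needing more than 11 attempts ⇔ fewer than 3 successes in the first 11. With X ~ Binomial(11, 0.207), P(Y > 11) = P(X ≤ 2).
  k=0: C(11,0)·0.207^0·0.793^11 = 0.077984
  k=1: C(11,1)·0.207^1·0.793^10 = 0.223921
  k=2: C(11,2)·0.207^2·0.793^9 = 0.292255
P(X ≤ 2) = 0.594160

0.5942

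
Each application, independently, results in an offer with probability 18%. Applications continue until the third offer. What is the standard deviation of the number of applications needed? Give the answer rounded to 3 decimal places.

Y = total applications until the third success; negative binomial with r=3, p=0.18.
SD(Y) = √[r(1−p)/p²] = √(75.92593) = 8.71355

8.714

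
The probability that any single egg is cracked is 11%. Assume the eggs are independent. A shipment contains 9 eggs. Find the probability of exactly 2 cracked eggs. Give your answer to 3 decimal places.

0.193

X ~ Binomial(n=9, p=0.11).
P(X=2) = C(9,2) · p^2 · (1−p)^7
= 36 · 0.0121 · 0.44231 = 0.19267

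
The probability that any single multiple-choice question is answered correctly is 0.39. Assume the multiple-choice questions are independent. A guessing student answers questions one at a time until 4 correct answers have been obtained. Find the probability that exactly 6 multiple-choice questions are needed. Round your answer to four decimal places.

0.0861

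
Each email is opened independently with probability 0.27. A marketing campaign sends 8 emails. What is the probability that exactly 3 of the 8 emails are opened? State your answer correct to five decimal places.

0.22850

X ~ Binomial(n=8, p=0.27).
P(X=3) = C(8,3) · p^3 · (1−p)^5
= 56 · 0.019683 · 0.20731 = 0.2285039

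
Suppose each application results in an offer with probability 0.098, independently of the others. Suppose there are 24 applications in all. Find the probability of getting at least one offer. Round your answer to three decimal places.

0.916

P(at least one) = 1 − P(none) = 1 − (1 − 0.098)^24
= 1 − 0.08413 = 0.91587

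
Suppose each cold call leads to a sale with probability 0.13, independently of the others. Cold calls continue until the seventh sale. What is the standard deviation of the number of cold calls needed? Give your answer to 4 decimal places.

18.9830

Y = total cold calls until the seventh success; negative binomial with r=7, p=0.13.
SD(Y) = √[r(1−p)/p²] = √(360.355030) = 18.983020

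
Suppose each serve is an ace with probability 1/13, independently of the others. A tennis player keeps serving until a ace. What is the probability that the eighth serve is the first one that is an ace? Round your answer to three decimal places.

0.044

Geometric (trials to first success), p = 0.076923.
P(Y = 8) = (1−p)^7 · p = 0.57104 · 0.076923 = 0.04393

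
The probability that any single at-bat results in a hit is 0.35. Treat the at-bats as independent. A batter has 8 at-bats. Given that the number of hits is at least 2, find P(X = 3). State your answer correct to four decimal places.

0.3353

X ~ Binomial(8, 0.35). Want P(X=3 | X≥2) = P(X=3) / P(X≥2).
P(X=3) = C(8,3)·0.35^3·0.65^5 = 0.278586
P(X≥2) = 1 − 0.031864 − 0.137262 = 0.830873
Ratio = 0.278586 / 0.830873 = 0.335293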